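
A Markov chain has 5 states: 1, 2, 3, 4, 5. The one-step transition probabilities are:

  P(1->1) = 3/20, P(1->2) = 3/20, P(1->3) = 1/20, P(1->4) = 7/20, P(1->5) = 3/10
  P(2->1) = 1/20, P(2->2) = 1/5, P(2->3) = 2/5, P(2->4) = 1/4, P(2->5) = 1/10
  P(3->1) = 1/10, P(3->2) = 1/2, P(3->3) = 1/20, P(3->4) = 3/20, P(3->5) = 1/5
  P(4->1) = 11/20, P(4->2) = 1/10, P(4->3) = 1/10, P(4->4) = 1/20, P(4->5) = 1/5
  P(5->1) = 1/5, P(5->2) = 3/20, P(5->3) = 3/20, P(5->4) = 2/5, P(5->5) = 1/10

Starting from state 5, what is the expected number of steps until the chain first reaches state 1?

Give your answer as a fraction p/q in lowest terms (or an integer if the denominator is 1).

Let h_i = expected steps to first reach 1 from state i.
Boundary: h_1 = 0.
First-step equations for the other states:
  h_2 = 1 + 1/20*h_1 + 1/5*h_2 + 2/5*h_3 + 1/4*h_4 + 1/10*h_5
  h_3 = 1 + 1/10*h_1 + 1/2*h_2 + 1/20*h_3 + 3/20*h_4 + 1/5*h_5
  h_4 = 1 + 11/20*h_1 + 1/10*h_2 + 1/10*h_3 + 1/20*h_4 + 1/5*h_5
  h_5 = 1 + 1/5*h_1 + 3/20*h_2 + 3/20*h_3 + 2/5*h_4 + 1/10*h_5

Substituting h_1 = 0 and rearranging gives the linear system (I - Q) h = 1:
  [4/5, -2/5, -1/4, -1/10] . (h_2, h_3, h_4, h_5) = 1
  [-1/2, 19/20, -3/20, -1/5] . (h_2, h_3, h_4, h_5) = 1
  [-1/10, -1/10, 19/20, -1/5] . (h_2, h_3, h_4, h_5) = 1
  [-3/20, -3/20, -2/5, 9/10] . (h_2, h_3, h_4, h_5) = 1

Solving yields:
  h_2 = 128140/23891
  h_3 = 125480/23891
  h_4 = 73180/23891
  h_5 = 101340/23891

Starting state is 5, so the expected hitting time is h_5 = 101340/23891.

Answer: 101340/23891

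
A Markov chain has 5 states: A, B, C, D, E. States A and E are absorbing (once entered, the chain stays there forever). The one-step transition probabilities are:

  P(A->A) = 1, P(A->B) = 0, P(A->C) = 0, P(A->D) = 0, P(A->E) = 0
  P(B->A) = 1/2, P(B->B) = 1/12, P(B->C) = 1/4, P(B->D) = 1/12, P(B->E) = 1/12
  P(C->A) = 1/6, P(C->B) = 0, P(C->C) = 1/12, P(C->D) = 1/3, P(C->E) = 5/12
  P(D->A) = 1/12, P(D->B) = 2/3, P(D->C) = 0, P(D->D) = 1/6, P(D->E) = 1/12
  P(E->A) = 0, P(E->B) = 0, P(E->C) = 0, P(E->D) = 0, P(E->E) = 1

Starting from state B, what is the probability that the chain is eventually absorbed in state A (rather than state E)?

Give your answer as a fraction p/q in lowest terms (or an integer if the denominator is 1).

Let a_i = P(absorbed in A | start in state i).
Boundary conditions: a_A = 1, a_E = 0.
For each transient state i, a_i = sum_j P(i->j) * a_j:
  a_B = 1/2*a_A + 1/12*a_B + 1/4*a_C + 1/12*a_D + 1/12*a_E
  a_C = 1/6*a_A + 0*a_B + 1/12*a_C + 1/3*a_D + 5/12*a_E
  a_D = 1/12*a_A + 2/3*a_B + 0*a_C + 1/6*a_D + 1/12*a_E

Substituting a_A = 1 and a_E = 0, rearrange to (I - Q) a = r where r[i] = P(i -> A):
  [11/12, -1/4, -1/12] . (a_B, a_C, a_D) = 1/2
  [0, 11/12, -1/3] . (a_B, a_C, a_D) = 1/6
  [-2/3, 0, 5/6] . (a_B, a_C, a_D) = 1/12

Solving yields:
  a_B = 743/1026
  a_C = 220/513
  a_D = 697/1026

Starting state is B, so the absorption probability is a_B = 743/1026.

Answer: 743/1026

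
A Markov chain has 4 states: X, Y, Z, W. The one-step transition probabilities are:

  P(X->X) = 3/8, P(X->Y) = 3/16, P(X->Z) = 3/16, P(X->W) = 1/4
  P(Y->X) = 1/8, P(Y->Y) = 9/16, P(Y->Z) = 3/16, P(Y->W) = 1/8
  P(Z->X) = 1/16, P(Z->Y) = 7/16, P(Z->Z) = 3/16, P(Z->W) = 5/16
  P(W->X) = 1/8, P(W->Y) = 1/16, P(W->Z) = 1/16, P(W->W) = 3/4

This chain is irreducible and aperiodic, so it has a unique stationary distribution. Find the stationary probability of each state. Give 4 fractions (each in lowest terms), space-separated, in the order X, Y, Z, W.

Answer: 19/122 16/61 8/61 55/122

Derivation:
The stationary distribution satisfies pi = pi * P, i.e.:
  pi_X = 3/8*pi_X + 1/8*pi_Y + 1/16*pi_Z + 1/8*pi_W
  pi_Y = 3/16*pi_X + 9/16*pi_Y + 7/16*pi_Z + 1/16*pi_W
  pi_Z = 3/16*pi_X + 3/16*pi_Y + 3/16*pi_Z + 1/16*pi_W
  pi_W = 1/4*pi_X + 1/8*pi_Y + 5/16*pi_Z + 3/4*pi_W
with normalization: pi_X + pi_Y + pi_Z + pi_W = 1.

Using the first 3 balance equations plus normalization, the linear system A*pi = b is:
  [-5/8, 1/8, 1/16, 1/8] . pi = 0
  [3/16, -7/16, 7/16, 1/16] . pi = 0
  [3/16, 3/16, -13/16, 1/16] . pi = 0
  [1, 1, 1, 1] . pi = 1

Solving yields:
  pi_X = 19/122
  pi_Y = 16/61
  pi_Z = 8/61
  pi_W = 55/122

Verification (pi * P):
  19/122*3/8 + 16/61*1/8 + 8/61*1/16 + 55/122*1/8 = 19/122 = pi_X  (ok)
  19/122*3/16 + 16/61*9/16 + 8/61*7/16 + 55/122*1/16 = 16/61 = pi_Y  (ok)
  19/122*3/16 + 16/61*3/16 + 8/61*3/16 + 55/122*1/16 = 8/61 = pi_Z  (ok)
  19/122*1/4 + 16/61*1/8 + 8/61*5/16 + 55/122*3/4 = 55/122 = pi_W  (ok)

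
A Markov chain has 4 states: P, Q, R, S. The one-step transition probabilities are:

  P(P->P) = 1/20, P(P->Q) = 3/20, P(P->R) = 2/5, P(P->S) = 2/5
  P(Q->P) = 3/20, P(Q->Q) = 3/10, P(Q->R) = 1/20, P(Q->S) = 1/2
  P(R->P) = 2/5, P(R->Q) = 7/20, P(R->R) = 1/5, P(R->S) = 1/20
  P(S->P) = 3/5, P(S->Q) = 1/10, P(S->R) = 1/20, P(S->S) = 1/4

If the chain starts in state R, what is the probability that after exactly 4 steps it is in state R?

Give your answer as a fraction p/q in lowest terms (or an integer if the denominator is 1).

Computing P^4 by repeated multiplication:
P^1 =
  P: [1/20, 3/20, 2/5, 2/5]
  Q: [3/20, 3/10, 1/20, 1/2]
  R: [2/5, 7/20, 1/5, 1/20]
  S: [3/5, 1/10, 1/20, 1/4]
P^2 =
  P: [17/40, 93/400, 51/400, 43/200]
  Q: [149/400, 9/50, 11/100, 27/80]
  R: [73/400, 6/25, 11/50, 143/400]
  S: [43/200, 13/80, 107/400, 71/200]
P^3 =
  P: [1889/8000, 1597/8000, 1743/8000, 2771/8000]
  Q: [2337/8000, 1457/8000, 63/320, 2631/8000]
  R: [2781/8000, 1697/8000, 47/320, 2347/8000]
  S: [2841/8000, 1681/8000, 1323/8000, 431/1600]
P^4 =
  P: [13469/40000, 1031/5000, 6613/40000, 1167/4000]
  Q: [159/500, 801/4000, 7271/40000, 11999/40000]
  R: [11359/40000, 7861/40000, 1937/10000, 1629/5000]
  S: [5541/20000, 1609/8000, 1991/10000, 12909/40000]

(P^4)[R -> R] = 1937/10000

Answer: 1937/10000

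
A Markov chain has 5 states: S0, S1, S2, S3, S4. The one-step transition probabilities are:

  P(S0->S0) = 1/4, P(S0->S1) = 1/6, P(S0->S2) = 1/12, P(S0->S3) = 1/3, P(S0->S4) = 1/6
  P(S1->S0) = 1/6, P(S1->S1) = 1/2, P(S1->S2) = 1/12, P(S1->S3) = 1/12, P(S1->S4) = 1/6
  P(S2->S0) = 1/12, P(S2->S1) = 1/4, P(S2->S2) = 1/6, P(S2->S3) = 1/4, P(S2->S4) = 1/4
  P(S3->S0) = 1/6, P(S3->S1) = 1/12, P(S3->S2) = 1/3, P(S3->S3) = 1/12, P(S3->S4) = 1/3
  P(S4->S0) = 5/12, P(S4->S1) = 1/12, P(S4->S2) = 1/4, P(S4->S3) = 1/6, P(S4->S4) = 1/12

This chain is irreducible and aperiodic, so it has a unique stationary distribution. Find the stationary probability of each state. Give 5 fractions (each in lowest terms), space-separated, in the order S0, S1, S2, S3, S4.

The stationary distribution satisfies pi = pi * P, i.e.:
  pi_S0 = 1/4*pi_S0 + 1/6*pi_S1 + 1/12*pi_S2 + 1/6*pi_S3 + 5/12*pi_S4
  pi_S1 = 1/6*pi_S0 + 1/2*pi_S1 + 1/4*pi_S2 + 1/12*pi_S3 + 1/12*pi_S4
  pi_S2 = 1/12*pi_S0 + 1/12*pi_S1 + 1/6*pi_S2 + 1/3*pi_S3 + 1/4*pi_S4
  pi_S3 = 1/3*pi_S0 + 1/12*pi_S1 + 1/4*pi_S2 + 1/12*pi_S3 + 1/6*pi_S4
  pi_S4 = 1/6*pi_S0 + 1/6*pi_S1 + 1/4*pi_S2 + 1/3*pi_S3 + 1/12*pi_S4
with normalization: pi_S0 + pi_S1 + pi_S2 + pi_S3 + pi_S4 = 1.

Using the first 4 balance equations plus normalization, the linear system A*pi = b is:
  [-3/4, 1/6, 1/12, 1/6, 5/12] . pi = 0
  [1/6, -1/2, 1/4, 1/12, 1/12] . pi = 0
  [1/12, 1/12, -5/6, 1/3, 1/4] . pi = 0
  [1/3, 1/12, 1/4, -11/12, 1/6] . pi = 0
  [1, 1, 1, 1, 1] . pi = 1

Solving yields:
  pi_S0 = 758/3459
  pi_S1 = 259/1153
  pi_S2 = 611/3459
  pi_S3 = 212/1153
  pi_S4 = 677/3459

Verification (pi * P):
  758/3459*1/4 + 259/1153*1/6 + 611/3459*1/12 + 212/1153*1/6 + 677/3459*5/12 = 758/3459 = pi_S0  (ok)
  758/3459*1/6 + 259/1153*1/2 + 611/3459*1/4 + 212/1153*1/12 + 677/3459*1/12 = 259/1153 = pi_S1  (ok)
  758/3459*1/12 + 259/1153*1/12 + 611/3459*1/6 + 212/1153*1/3 + 677/3459*1/4 = 611/3459 = pi_S2  (ok)
  758/3459*1/3 + 259/1153*1/12 + 611/3459*1/4 + 212/1153*1/12 + 677/3459*1/6 = 212/1153 = pi_S3  (ok)
  758/3459*1/6 + 259/1153*1/6 + 611/3459*1/4 + 212/1153*1/3 + 677/3459*1/12 = 677/3459 = pi_S4  (ok)

Answer: 758/3459 259/1153 611/3459 212/1153 677/3459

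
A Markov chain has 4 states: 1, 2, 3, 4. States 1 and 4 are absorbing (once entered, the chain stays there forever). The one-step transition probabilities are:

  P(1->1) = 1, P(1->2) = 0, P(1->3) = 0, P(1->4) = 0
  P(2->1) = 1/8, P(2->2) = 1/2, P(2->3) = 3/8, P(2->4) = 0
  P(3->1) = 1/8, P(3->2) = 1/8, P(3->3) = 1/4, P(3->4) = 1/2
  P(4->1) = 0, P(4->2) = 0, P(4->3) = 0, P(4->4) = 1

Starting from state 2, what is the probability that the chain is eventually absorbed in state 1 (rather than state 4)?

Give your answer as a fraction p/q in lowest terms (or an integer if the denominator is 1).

Answer: 3/7

Derivation:
Let a_i = P(absorbed in 1 | start in state i).
Boundary conditions: a_1 = 1, a_4 = 0.
For each transient state i, a_i = sum_j P(i->j) * a_j:
  a_2 = 1/8*a_1 + 1/2*a_2 + 3/8*a_3 + 0*a_4
  a_3 = 1/8*a_1 + 1/8*a_2 + 1/4*a_3 + 1/2*a_4

Substituting a_1 = 1 and a_4 = 0, rearrange to (I - Q) a = r where r[i] = P(i -> 1):
  [1/2, -3/8] . (a_2, a_3) = 1/8
  [-1/8, 3/4] . (a_2, a_3) = 1/8

Solving yields:
  a_2 = 3/7
  a_3 = 5/21

Starting state is 2, so the absorption probability is a_2 = 3/7.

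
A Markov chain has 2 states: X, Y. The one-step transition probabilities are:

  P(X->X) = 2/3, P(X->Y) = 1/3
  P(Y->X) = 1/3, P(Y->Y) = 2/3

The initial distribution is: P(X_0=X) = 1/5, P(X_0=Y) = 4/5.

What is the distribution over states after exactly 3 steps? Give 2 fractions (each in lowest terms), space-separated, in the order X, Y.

Answer: 22/45 23/45

Derivation:
Propagating the distribution step by step (d_{t+1} = d_t * P):
d_0 = (X=1/5, Y=4/5)
  d_1[X] = 1/5*2/3 + 4/5*1/3 = 2/5
  d_1[Y] = 1/5*1/3 + 4/5*2/3 = 3/5
d_1 = (X=2/5, Y=3/5)
  d_2[X] = 2/5*2/3 + 3/5*1/3 = 7/15
  d_2[Y] = 2/5*1/3 + 3/5*2/3 = 8/15
d_2 = (X=7/15, Y=8/15)
  d_3[X] = 7/15*2/3 + 8/15*1/3 = 22/45
  d_3[Y] = 7/15*1/3 + 8/15*2/3 = 23/45
d_3 = (X=22/45, Y=23/45)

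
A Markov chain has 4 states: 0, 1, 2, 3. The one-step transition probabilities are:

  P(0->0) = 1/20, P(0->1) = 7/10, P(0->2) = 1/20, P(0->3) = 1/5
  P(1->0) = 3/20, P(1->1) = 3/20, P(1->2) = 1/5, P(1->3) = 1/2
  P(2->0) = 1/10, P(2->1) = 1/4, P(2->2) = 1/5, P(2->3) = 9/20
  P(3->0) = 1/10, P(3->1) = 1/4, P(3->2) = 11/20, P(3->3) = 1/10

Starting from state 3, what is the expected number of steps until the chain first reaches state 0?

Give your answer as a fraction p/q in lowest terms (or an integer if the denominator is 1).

Answer: 440/49

Derivation:
Let h_i = expected steps to first reach 0 from state i.
Boundary: h_0 = 0.
First-step equations for the other states:
  h_1 = 1 + 3/20*h_0 + 3/20*h_1 + 1/5*h_2 + 1/2*h_3
  h_2 = 1 + 1/10*h_0 + 1/4*h_1 + 1/5*h_2 + 9/20*h_3
  h_3 = 1 + 1/10*h_0 + 1/4*h_1 + 11/20*h_2 + 1/10*h_3

Substituting h_0 = 0 and rearranging gives the linear system (I - Q) h = 1:
  [17/20, -1/5, -1/2] . (h_1, h_2, h_3) = 1
  [-1/4, 4/5, -9/20] . (h_1, h_2, h_3) = 1
  [-1/4, -11/20, 9/10] . (h_1, h_2, h_3) = 1

Solving yields:
  h_1 = 60/7
  h_2 = 440/49
  h_3 = 440/49

Starting state is 3, so the expected hitting time is h_3 = 440/49.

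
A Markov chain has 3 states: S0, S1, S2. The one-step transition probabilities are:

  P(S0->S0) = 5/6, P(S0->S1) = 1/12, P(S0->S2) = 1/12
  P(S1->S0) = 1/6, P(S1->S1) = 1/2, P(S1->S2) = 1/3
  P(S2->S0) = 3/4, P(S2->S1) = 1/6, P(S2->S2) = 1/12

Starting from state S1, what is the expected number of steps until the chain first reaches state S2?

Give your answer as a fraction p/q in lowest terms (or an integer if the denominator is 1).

Let h_i = expected steps to first reach S2 from state i.
Boundary: h_S2 = 0.
First-step equations for the other states:
  h_S0 = 1 + 5/6*h_S0 + 1/12*h_S1 + 1/12*h_S2
  h_S1 = 1 + 1/6*h_S0 + 1/2*h_S1 + 1/3*h_S2

Substituting h_S2 = 0 and rearranging gives the linear system (I - Q) h = 1:
  [1/6, -1/12] . (h_S0, h_S1) = 1
  [-1/6, 1/2] . (h_S0, h_S1) = 1

Solving yields:
  h_S0 = 42/5
  h_S1 = 24/5

Starting state is S1, so the expected hitting time is h_S1 = 24/5.

Answer: 24/5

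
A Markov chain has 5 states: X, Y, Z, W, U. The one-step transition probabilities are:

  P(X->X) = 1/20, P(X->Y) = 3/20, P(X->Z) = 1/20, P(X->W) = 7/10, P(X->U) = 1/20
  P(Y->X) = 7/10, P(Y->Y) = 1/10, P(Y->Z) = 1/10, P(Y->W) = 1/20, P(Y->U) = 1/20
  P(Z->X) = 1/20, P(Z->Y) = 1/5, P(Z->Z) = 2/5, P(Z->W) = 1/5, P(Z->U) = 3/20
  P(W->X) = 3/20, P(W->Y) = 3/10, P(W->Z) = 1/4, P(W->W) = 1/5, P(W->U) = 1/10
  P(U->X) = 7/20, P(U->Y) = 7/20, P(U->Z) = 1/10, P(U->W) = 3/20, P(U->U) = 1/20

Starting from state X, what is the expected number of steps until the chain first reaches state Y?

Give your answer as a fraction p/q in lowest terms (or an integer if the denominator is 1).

Let h_i = expected steps to first reach Y from state i.
Boundary: h_Y = 0.
First-step equations for the other states:
  h_X = 1 + 1/20*h_X + 3/20*h_Y + 1/20*h_Z + 7/10*h_W + 1/20*h_U
  h_Z = 1 + 1/20*h_X + 1/5*h_Y + 2/5*h_Z + 1/5*h_W + 3/20*h_U
  h_W = 1 + 3/20*h_X + 3/10*h_Y + 1/4*h_Z + 1/5*h_W + 1/10*h_U
  h_U = 1 + 7/20*h_X + 7/20*h_Y + 1/10*h_Z + 3/20*h_W + 1/20*h_U

Substituting h_Y = 0 and rearranging gives the linear system (I - Q) h = 1:
  [19/20, -1/20, -7/10, -1/20] . (h_X, h_Z, h_W, h_U) = 1
  [-1/20, 3/5, -1/5, -3/20] . (h_X, h_Z, h_W, h_U) = 1
  [-3/20, -1/4, 4/5, -1/10] . (h_X, h_Z, h_W, h_U) = 1
  [-7/20, -1/10, -3/20, 19/20] . (h_X, h_Z, h_W, h_U) = 1

Solving yields:
  h_X = 58540/13627
  h_Z = 172720/40881
  h_W = 52280/13627
  h_U = 150680/40881

Starting state is X, so the expected hitting time is h_X = 58540/13627.

Answer: 58540/13627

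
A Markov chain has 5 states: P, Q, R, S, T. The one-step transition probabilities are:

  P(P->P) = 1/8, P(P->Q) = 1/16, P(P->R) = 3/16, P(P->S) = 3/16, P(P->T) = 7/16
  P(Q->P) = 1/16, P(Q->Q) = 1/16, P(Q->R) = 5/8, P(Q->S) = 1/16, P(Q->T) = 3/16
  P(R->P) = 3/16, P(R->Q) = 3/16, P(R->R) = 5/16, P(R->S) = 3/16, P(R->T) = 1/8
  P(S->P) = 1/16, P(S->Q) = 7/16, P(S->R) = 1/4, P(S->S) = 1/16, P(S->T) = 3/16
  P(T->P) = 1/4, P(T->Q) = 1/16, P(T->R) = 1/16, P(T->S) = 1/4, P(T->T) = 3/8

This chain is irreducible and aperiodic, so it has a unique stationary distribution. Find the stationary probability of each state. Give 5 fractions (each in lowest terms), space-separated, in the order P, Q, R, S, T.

The stationary distribution satisfies pi = pi * P, i.e.:
  pi_P = 1/8*pi_P + 1/16*pi_Q + 3/16*pi_R + 1/16*pi_S + 1/4*pi_T
  pi_Q = 1/16*pi_P + 1/16*pi_Q + 3/16*pi_R + 7/16*pi_S + 1/16*pi_T
  pi_R = 3/16*pi_P + 5/8*pi_Q + 5/16*pi_R + 1/4*pi_S + 1/16*pi_T
  pi_S = 3/16*pi_P + 1/16*pi_Q + 3/16*pi_R + 1/16*pi_S + 1/4*pi_T
  pi_T = 7/16*pi_P + 3/16*pi_Q + 1/8*pi_R + 3/16*pi_S + 3/8*pi_T
with normalization: pi_P + pi_Q + pi_R + pi_S + pi_T = 1.

Using the first 4 balance equations plus normalization, the linear system A*pi = b is:
  [-7/8, 1/16, 3/16, 1/16, 1/4] . pi = 0
  [1/16, -15/16, 3/16, 7/16, 1/16] . pi = 0
  [3/16, 5/8, -11/16, 1/4, 1/16] . pi = 0
  [3/16, 1/16, 3/16, -15/16, 1/4] . pi = 0
  [1, 1, 1, 1, 1] . pi = 1

Solving yields:
  pi_P = 5032/32701
  pi_Q = 10287/65402
  pi_R = 8758/32701
  pi_S = 10693/65402
  pi_T = 8421/32701

Verification (pi * P):
  5032/32701*1/8 + 10287/65402*1/16 + 8758/32701*3/16 + 10693/65402*1/16 + 8421/32701*1/4 = 5032/32701 = pi_P  (ok)
  5032/32701*1/16 + 10287/65402*1/16 + 8758/32701*3/16 + 10693/65402*7/16 + 8421/32701*1/16 = 10287/65402 = pi_Q  (ok)
  5032/32701*3/16 + 10287/65402*5/8 + 8758/32701*5/16 + 10693/65402*1/4 + 8421/32701*1/16 = 8758/32701 = pi_R  (ok)
  5032/32701*3/16 + 10287/65402*1/16 + 8758/32701*3/16 + 10693/65402*1/16 + 8421/32701*1/4 = 10693/65402 = pi_S  (ok)
  5032/32701*7/16 + 10287/65402*3/16 + 8758/32701*1/8 + 10693/65402*3/16 + 8421/32701*3/8 = 8421/32701 = pi_T  (ok)

Answer: 5032/32701 10287/65402 8758/32701 10693/65402 8421/32701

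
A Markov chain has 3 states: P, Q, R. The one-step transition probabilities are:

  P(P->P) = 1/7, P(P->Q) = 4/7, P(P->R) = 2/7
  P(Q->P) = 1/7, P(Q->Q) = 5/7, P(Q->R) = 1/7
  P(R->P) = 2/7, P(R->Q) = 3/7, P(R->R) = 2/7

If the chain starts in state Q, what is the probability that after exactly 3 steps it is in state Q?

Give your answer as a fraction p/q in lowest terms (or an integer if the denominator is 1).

Computing P^3 by repeated multiplication:
P^1 =
  P: [1/7, 4/7, 2/7]
  Q: [1/7, 5/7, 1/7]
  R: [2/7, 3/7, 2/7]
P^2 =
  P: [9/49, 30/49, 10/49]
  Q: [8/49, 32/49, 9/49]
  R: [9/49, 29/49, 11/49]
P^3 =
  P: [59/343, 216/343, 68/343]
  Q: [58/343, 219/343, 66/343]
  R: [60/343, 214/343, 69/343]

(P^3)[Q -> Q] = 219/343

Answer: 219/343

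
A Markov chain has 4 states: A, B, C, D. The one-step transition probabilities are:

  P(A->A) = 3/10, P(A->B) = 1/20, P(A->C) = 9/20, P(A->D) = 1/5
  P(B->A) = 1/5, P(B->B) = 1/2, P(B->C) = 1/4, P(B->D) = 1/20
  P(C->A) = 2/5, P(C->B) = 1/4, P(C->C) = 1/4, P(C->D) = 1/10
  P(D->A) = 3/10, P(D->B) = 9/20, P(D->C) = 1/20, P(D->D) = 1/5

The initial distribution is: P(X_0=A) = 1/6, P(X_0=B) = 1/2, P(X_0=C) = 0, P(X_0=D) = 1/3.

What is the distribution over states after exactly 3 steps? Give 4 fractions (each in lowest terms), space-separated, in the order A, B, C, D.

Answer: 283/960 14353/48000 1131/4000 79/640

Derivation:
Propagating the distribution step by step (d_{t+1} = d_t * P):
d_0 = (A=1/6, B=1/2, C=0, D=1/3)
  d_1[A] = 1/6*3/10 + 1/2*1/5 + 0*2/5 + 1/3*3/10 = 1/4
  d_1[B] = 1/6*1/20 + 1/2*1/2 + 0*1/4 + 1/3*9/20 = 49/120
  d_1[C] = 1/6*9/20 + 1/2*1/4 + 0*1/4 + 1/3*1/20 = 13/60
  d_1[D] = 1/6*1/5 + 1/2*1/20 + 0*1/10 + 1/3*1/5 = 1/8
d_1 = (A=1/4, B=49/120, C=13/60, D=1/8)
  d_2[A] = 1/4*3/10 + 49/120*1/5 + 13/60*2/5 + 1/8*3/10 = 337/1200
  d_2[B] = 1/4*1/20 + 49/120*1/2 + 13/60*1/4 + 1/8*9/20 = 157/480
  d_2[C] = 1/4*9/20 + 49/120*1/4 + 13/60*1/4 + 1/8*1/20 = 11/40
  d_2[D] = 1/4*1/5 + 49/120*1/20 + 13/60*1/10 + 1/8*1/5 = 281/2400
d_2 = (A=337/1200, B=157/480, C=11/40, D=281/2400)
  d_3[A] = 337/1200*3/10 + 157/480*1/5 + 11/40*2/5 + 281/2400*3/10 = 283/960
  d_3[B] = 337/1200*1/20 + 157/480*1/2 + 11/40*1/4 + 281/2400*9/20 = 14353/48000
  d_3[C] = 337/1200*9/20 + 157/480*1/4 + 11/40*1/4 + 281/2400*1/20 = 1131/4000
  d_3[D] = 337/1200*1/5 + 157/480*1/20 + 11/40*1/10 + 281/2400*1/5 = 79/640
d_3 = (A=283/960, B=14353/48000, C=1131/4000, D=79/640)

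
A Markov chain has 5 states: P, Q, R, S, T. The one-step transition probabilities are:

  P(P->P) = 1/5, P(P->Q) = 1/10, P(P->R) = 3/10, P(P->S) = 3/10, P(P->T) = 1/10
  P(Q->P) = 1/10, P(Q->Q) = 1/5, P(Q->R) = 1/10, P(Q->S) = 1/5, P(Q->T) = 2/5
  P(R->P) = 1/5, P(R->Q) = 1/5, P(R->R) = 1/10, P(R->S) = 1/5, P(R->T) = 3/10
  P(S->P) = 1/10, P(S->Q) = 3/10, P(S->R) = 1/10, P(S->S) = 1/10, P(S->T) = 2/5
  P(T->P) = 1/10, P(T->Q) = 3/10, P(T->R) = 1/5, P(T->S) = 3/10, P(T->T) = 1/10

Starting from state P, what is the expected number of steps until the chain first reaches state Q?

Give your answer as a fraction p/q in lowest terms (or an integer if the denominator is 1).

Let h_i = expected steps to first reach Q from state i.
Boundary: h_Q = 0.
First-step equations for the other states:
  h_P = 1 + 1/5*h_P + 1/10*h_Q + 3/10*h_R + 3/10*h_S + 1/10*h_T
  h_R = 1 + 1/5*h_P + 1/5*h_Q + 1/10*h_R + 1/5*h_S + 3/10*h_T
  h_S = 1 + 1/10*h_P + 3/10*h_Q + 1/10*h_R + 1/10*h_S + 2/5*h_T
  h_T = 1 + 1/10*h_P + 3/10*h_Q + 1/5*h_R + 3/10*h_S + 1/10*h_T

Substituting h_Q = 0 and rearranging gives the linear system (I - Q) h = 1:
  [4/5, -3/10, -3/10, -1/10] . (h_P, h_R, h_S, h_T) = 1
  [-1/5, 9/10, -1/5, -3/10] . (h_P, h_R, h_S, h_T) = 1
  [-1/10, -1/10, 9/10, -2/5] . (h_P, h_R, h_S, h_T) = 1
  [-1/10, -1/5, -3/10, 9/10] . (h_P, h_R, h_S, h_T) = 1

Solving yields:
  h_P = 7205/1498
  h_R = 6495/1498
  h_S = 2890/749
  h_T = 5835/1498

Starting state is P, so the expected hitting time is h_P = 7205/1498.

Answer: 7205/1498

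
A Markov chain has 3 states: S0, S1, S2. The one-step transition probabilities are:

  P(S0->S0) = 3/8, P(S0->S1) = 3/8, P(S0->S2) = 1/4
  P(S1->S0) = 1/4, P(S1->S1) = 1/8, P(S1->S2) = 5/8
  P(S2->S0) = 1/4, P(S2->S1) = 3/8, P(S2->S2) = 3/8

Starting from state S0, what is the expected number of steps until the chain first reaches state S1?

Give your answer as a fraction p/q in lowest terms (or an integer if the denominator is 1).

Let h_i = expected steps to first reach S1 from state i.
Boundary: h_S1 = 0.
First-step equations for the other states:
  h_S0 = 1 + 3/8*h_S0 + 3/8*h_S1 + 1/4*h_S2
  h_S2 = 1 + 1/4*h_S0 + 3/8*h_S1 + 3/8*h_S2

Substituting h_S1 = 0 and rearranging gives the linear system (I - Q) h = 1:
  [5/8, -1/4] . (h_S0, h_S2) = 1
  [-1/4, 5/8] . (h_S0, h_S2) = 1

Solving yields:
  h_S0 = 8/3
  h_S2 = 8/3

Starting state is S0, so the expected hitting time is h_S0 = 8/3.

Answer: 8/3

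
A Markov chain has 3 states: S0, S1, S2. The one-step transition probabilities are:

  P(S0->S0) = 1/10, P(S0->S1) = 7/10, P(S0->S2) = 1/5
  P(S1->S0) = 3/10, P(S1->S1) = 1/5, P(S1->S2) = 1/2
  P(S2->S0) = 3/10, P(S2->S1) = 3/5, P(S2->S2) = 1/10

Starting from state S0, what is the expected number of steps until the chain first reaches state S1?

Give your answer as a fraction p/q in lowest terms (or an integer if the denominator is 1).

Answer: 22/15

Derivation:
Let h_i = expected steps to first reach S1 from state i.
Boundary: h_S1 = 0.
First-step equations for the other states:
  h_S0 = 1 + 1/10*h_S0 + 7/10*h_S1 + 1/5*h_S2
  h_S2 = 1 + 3/10*h_S0 + 3/5*h_S1 + 1/10*h_S2

Substituting h_S1 = 0 and rearranging gives the linear system (I - Q) h = 1:
  [9/10, -1/5] . (h_S0, h_S2) = 1
  [-3/10, 9/10] . (h_S0, h_S2) = 1

Solving yields:
  h_S0 = 22/15
  h_S2 = 8/5

Starting state is S0, so the expected hitting time is h_S0 = 22/15.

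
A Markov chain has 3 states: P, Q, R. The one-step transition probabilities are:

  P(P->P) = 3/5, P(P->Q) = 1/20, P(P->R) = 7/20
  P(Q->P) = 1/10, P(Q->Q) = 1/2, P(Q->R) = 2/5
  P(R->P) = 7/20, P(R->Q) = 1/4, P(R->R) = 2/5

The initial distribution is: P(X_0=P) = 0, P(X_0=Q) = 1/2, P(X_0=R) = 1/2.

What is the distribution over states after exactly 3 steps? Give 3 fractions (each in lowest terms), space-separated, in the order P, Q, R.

Propagating the distribution step by step (d_{t+1} = d_t * P):
d_0 = (P=0, Q=1/2, R=1/2)
  d_1[P] = 0*3/5 + 1/2*1/10 + 1/2*7/20 = 9/40
  d_1[Q] = 0*1/20 + 1/2*1/2 + 1/2*1/4 = 3/8
  d_1[R] = 0*7/20 + 1/2*2/5 + 1/2*2/5 = 2/5
d_1 = (P=9/40, Q=3/8, R=2/5)
  d_2[P] = 9/40*3/5 + 3/8*1/10 + 2/5*7/20 = 5/16
  d_2[Q] = 9/40*1/20 + 3/8*1/2 + 2/5*1/4 = 239/800
  d_2[R] = 9/40*7/20 + 3/8*2/5 + 2/5*2/5 = 311/800
d_2 = (P=5/16, Q=239/800, R=311/800)
  d_3[P] = 5/16*3/5 + 239/800*1/10 + 311/800*7/20 = 1131/3200
  d_3[Q] = 5/16*1/20 + 239/800*1/2 + 311/800*1/4 = 839/3200
  d_3[R] = 5/16*7/20 + 239/800*2/5 + 311/800*2/5 = 123/320
d_3 = (P=1131/3200, Q=839/3200, R=123/320)

Answer: 1131/3200 839/3200 123/320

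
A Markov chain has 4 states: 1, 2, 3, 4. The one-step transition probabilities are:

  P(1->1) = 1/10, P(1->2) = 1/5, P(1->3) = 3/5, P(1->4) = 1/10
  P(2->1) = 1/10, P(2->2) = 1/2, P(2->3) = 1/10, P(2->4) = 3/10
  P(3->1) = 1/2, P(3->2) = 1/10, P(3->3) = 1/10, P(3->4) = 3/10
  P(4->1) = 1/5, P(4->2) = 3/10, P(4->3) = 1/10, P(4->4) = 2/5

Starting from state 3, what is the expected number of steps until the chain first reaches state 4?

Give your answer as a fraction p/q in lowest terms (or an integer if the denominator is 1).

Let h_i = expected steps to first reach 4 from state i.
Boundary: h_4 = 0.
First-step equations for the other states:
  h_1 = 1 + 1/10*h_1 + 1/5*h_2 + 3/5*h_3 + 1/10*h_4
  h_2 = 1 + 1/10*h_1 + 1/2*h_2 + 1/10*h_3 + 3/10*h_4
  h_3 = 1 + 1/2*h_1 + 1/10*h_2 + 1/10*h_3 + 3/10*h_4

Substituting h_4 = 0 and rearranging gives the linear system (I - Q) h = 1:
  [9/10, -1/5, -3/5] . (h_1, h_2, h_3) = 1
  [-1/10, 1/2, -1/10] . (h_1, h_2, h_3) = 1
  [-1/2, -1/10, 9/10] . (h_1, h_2, h_3) = 1

Solving yields:
  h_1 = 250/53
  h_2 = 200/53
  h_3 = 220/53

Starting state is 3, so the expected hitting time is h_3 = 220/53.

Answer: 220/53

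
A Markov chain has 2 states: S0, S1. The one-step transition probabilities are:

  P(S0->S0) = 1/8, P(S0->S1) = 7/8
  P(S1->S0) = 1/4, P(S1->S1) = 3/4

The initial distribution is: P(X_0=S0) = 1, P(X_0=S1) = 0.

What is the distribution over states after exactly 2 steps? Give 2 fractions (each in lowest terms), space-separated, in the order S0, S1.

Propagating the distribution step by step (d_{t+1} = d_t * P):
d_0 = (S0=1, S1=0)
  d_1[S0] = 1*1/8 + 0*1/4 = 1/8
  d_1[S1] = 1*7/8 + 0*3/4 = 7/8
d_1 = (S0=1/8, S1=7/8)
  d_2[S0] = 1/8*1/8 + 7/8*1/4 = 15/64
  d_2[S1] = 1/8*7/8 + 7/8*3/4 = 49/64
d_2 = (S0=15/64, S1=49/64)

Answer: 15/64 49/64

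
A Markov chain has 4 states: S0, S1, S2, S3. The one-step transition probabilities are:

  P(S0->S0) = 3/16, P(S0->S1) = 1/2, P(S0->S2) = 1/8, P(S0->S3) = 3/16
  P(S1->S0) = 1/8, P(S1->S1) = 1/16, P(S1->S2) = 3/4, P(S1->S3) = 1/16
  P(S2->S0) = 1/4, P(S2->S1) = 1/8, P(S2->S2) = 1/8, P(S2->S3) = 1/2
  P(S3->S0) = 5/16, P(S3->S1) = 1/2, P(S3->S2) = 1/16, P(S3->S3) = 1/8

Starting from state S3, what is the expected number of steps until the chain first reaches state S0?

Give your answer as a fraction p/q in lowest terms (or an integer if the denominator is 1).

Answer: 1096/267

Derivation:
Let h_i = expected steps to first reach S0 from state i.
Boundary: h_S0 = 0.
First-step equations for the other states:
  h_S1 = 1 + 1/8*h_S0 + 1/16*h_S1 + 3/4*h_S2 + 1/16*h_S3
  h_S2 = 1 + 1/4*h_S0 + 1/8*h_S1 + 1/8*h_S2 + 1/2*h_S3
  h_S3 = 1 + 5/16*h_S0 + 1/2*h_S1 + 1/16*h_S2 + 1/8*h_S3

Substituting h_S0 = 0 and rearranging gives the linear system (I - Q) h = 1:
  [15/16, -3/4, -1/16] . (h_S1, h_S2, h_S3) = 1
  [-1/8, 7/8, -1/2] . (h_S1, h_S2, h_S3) = 1
  [-1/2, -1/16, 7/8] . (h_S1, h_S2, h_S3) = 1

Solving yields:
  h_S1 = 3736/801
  h_S2 = 3328/801
  h_S3 = 1096/267

Starting state is S3, so the expected hitting time is h_S3 = 1096/267.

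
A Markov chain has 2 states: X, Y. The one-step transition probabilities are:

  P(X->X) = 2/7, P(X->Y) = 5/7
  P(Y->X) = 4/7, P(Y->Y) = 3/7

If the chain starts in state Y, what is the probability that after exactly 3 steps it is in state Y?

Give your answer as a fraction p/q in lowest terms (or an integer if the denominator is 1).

Answer: 187/343

Derivation:
Computing P^3 by repeated multiplication:
P^1 =
  X: [2/7, 5/7]
  Y: [4/7, 3/7]
P^2 =
  X: [24/49, 25/49]
  Y: [20/49, 29/49]
P^3 =
  X: [148/343, 195/343]
  Y: [156/343, 187/343]

(P^3)[Y -> Y] = 187/343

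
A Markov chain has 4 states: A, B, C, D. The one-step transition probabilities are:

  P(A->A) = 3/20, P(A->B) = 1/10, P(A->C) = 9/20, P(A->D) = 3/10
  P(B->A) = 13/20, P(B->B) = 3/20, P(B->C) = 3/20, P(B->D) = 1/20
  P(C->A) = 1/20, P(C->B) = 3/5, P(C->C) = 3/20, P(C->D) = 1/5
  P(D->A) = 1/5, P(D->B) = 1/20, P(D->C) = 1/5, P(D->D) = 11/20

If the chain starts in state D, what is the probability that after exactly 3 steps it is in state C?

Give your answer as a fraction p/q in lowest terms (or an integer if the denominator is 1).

Answer: 9/40

Derivation:
Computing P^3 by repeated multiplication:
P^1 =
  A: [3/20, 1/10, 9/20, 3/10]
  B: [13/20, 3/20, 3/20, 1/20]
  C: [1/20, 3/5, 3/20, 1/5]
  D: [1/5, 1/20, 1/5, 11/20]
P^2 =
  A: [17/100, 63/200, 21/100, 61/200]
  B: [17/80, 9/50, 139/400, 13/50]
  C: [89/200, 39/200, 7/40, 37/200]
  D: [73/400, 7/40, 19/80, 81/200]
P^3 =
  A: [1207/4000, 411/2000, 173/800, 553/2000]
  B: [873/4000, 1079/4000, 907/4000, 1141/4000]
  C: [957/4000, 47/250, 1171/4000, 7/25]
  D: [117/500, 829/4000, 9/40, 267/800]

(P^3)[D -> C] = 9/40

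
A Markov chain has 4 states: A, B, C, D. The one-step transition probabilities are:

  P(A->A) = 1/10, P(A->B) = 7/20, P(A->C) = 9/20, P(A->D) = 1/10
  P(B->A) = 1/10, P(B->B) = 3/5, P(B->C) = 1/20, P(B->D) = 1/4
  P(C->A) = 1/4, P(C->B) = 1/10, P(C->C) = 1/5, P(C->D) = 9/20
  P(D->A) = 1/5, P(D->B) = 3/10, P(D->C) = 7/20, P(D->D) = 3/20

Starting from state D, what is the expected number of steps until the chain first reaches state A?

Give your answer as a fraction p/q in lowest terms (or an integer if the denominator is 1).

Answer: 2980/517

Derivation:
Let h_i = expected steps to first reach A from state i.
Boundary: h_A = 0.
First-step equations for the other states:
  h_B = 1 + 1/10*h_A + 3/5*h_B + 1/20*h_C + 1/4*h_D
  h_C = 1 + 1/4*h_A + 1/10*h_B + 1/5*h_C + 9/20*h_D
  h_D = 1 + 1/5*h_A + 3/10*h_B + 7/20*h_C + 3/20*h_D

Substituting h_A = 0 and rearranging gives the linear system (I - Q) h = 1:
  [2/5, -1/20, -1/4] . (h_B, h_C, h_D) = 1
  [-1/10, 4/5, -9/20] . (h_B, h_C, h_D) = 1
  [-3/10, -7/20, 17/20] . (h_B, h_C, h_D) = 1

Solving yields:
  h_B = 3500/517
  h_C = 2760/517
  h_D = 2980/517

Starting state is D, so the expected hitting time is h_D = 2980/517.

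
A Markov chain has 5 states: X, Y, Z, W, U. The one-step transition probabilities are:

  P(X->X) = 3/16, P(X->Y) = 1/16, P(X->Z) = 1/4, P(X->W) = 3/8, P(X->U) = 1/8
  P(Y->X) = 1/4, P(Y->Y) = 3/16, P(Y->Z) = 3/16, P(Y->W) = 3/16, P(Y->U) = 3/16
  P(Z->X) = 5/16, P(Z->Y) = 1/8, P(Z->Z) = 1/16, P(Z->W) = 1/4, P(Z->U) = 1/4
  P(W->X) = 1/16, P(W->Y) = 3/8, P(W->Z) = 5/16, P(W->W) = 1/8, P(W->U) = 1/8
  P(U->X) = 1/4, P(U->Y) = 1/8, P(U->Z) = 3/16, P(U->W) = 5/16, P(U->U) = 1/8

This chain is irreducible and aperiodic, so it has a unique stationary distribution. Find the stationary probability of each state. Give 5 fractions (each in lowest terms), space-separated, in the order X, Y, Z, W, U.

The stationary distribution satisfies pi = pi * P, i.e.:
  pi_X = 3/16*pi_X + 1/4*pi_Y + 5/16*pi_Z + 1/16*pi_W + 1/4*pi_U
  pi_Y = 1/16*pi_X + 3/16*pi_Y + 1/8*pi_Z + 3/8*pi_W + 1/8*pi_U
  pi_Z = 1/4*pi_X + 3/16*pi_Y + 1/16*pi_Z + 5/16*pi_W + 3/16*pi_U
  pi_W = 3/8*pi_X + 3/16*pi_Y + 1/4*pi_Z + 1/8*pi_W + 5/16*pi_U
  pi_U = 1/8*pi_X + 3/16*pi_Y + 1/4*pi_Z + 1/8*pi_W + 1/8*pi_U
with normalization: pi_X + pi_Y + pi_Z + pi_W + pi_U = 1.

Using the first 4 balance equations plus normalization, the linear system A*pi = b is:
  [-13/16, 1/4, 5/16, 1/16, 1/4] . pi = 0
  [1/16, -13/16, 1/8, 3/8, 1/8] . pi = 0
  [1/4, 3/16, -15/16, 5/16, 3/16] . pi = 0
  [3/8, 3/16, 1/4, -7/8, 5/16] . pi = 0
  [1, 1, 1, 1, 1] . pi = 1

Solving yields:
  pi_X = 713/3489
  pi_Y = 8377/45357
  pi_Z = 18605/90714
  pi_W = 22105/90714
  pi_U = 2452/15119

Verification (pi * P):
  713/3489*3/16 + 8377/45357*1/4 + 18605/90714*5/16 + 22105/90714*1/16 + 2452/15119*1/4 = 713/3489 = pi_X  (ok)
  713/3489*1/16 + 8377/45357*3/16 + 18605/90714*1/8 + 22105/90714*3/8 + 2452/15119*1/8 = 8377/45357 = pi_Y  (ok)
  713/3489*1/4 + 8377/45357*3/16 + 18605/90714*1/16 + 22105/90714*5/16 + 2452/15119*3/16 = 18605/90714 = pi_Z  (ok)
  713/3489*3/8 + 8377/45357*3/16 + 18605/90714*1/4 + 22105/90714*1/8 + 2452/15119*5/16 = 22105/90714 = pi_W  (ok)
  713/3489*1/8 + 8377/45357*3/16 + 18605/90714*1/4 + 22105/90714*1/8 + 2452/15119*1/8 = 2452/15119 = pi_U  (ok)

Answer: 713/3489 8377/45357 18605/90714 22105/90714 2452/15119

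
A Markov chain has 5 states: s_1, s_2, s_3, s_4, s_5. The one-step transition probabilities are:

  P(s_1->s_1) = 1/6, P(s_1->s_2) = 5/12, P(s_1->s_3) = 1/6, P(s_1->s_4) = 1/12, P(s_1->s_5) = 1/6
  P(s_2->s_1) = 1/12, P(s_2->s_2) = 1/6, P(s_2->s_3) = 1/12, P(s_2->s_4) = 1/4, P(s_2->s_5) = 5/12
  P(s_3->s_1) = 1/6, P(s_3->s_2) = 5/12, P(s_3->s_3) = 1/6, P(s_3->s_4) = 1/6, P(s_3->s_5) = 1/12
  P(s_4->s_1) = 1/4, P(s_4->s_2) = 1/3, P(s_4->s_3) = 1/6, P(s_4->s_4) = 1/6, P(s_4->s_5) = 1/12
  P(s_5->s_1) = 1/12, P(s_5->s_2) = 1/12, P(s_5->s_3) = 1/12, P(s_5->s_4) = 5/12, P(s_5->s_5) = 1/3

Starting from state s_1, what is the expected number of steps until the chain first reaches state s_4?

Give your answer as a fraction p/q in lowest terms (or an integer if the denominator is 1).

Let h_i = expected steps to first reach s_4 from state i.
Boundary: h_s_4 = 0.
First-step equations for the other states:
  h_s_1 = 1 + 1/6*h_s_1 + 5/12*h_s_2 + 1/6*h_s_3 + 1/12*h_s_4 + 1/6*h_s_5
  h_s_2 = 1 + 1/12*h_s_1 + 1/6*h_s_2 + 1/12*h_s_3 + 1/4*h_s_4 + 5/12*h_s_5
  h_s_3 = 1 + 1/6*h_s_1 + 5/12*h_s_2 + 1/6*h_s_3 + 1/6*h_s_4 + 1/12*h_s_5
  h_s_5 = 1 + 1/12*h_s_1 + 1/12*h_s_2 + 1/12*h_s_3 + 5/12*h_s_4 + 1/3*h_s_5

Substituting h_s_4 = 0 and rearranging gives the linear system (I - Q) h = 1:
  [5/6, -5/12, -1/6, -1/6] . (h_s_1, h_s_2, h_s_3, h_s_5) = 1
  [-1/12, 5/6, -1/12, -5/12] . (h_s_1, h_s_2, h_s_3, h_s_5) = 1
  [-1/6, -5/12, 5/6, -1/12] . (h_s_1, h_s_2, h_s_3, h_s_5) = 1
  [-1/12, -1/12, -1/12, 2/3] . (h_s_1, h_s_2, h_s_3, h_s_5) = 1

Solving yields:
  h_s_1 = 1933/437
  h_s_2 = 1560/437
  h_s_3 = 1823/437
  h_s_5 = 1320/437

Starting state is s_1, so the expected hitting time is h_s_1 = 1933/437.

Answer: 1933/437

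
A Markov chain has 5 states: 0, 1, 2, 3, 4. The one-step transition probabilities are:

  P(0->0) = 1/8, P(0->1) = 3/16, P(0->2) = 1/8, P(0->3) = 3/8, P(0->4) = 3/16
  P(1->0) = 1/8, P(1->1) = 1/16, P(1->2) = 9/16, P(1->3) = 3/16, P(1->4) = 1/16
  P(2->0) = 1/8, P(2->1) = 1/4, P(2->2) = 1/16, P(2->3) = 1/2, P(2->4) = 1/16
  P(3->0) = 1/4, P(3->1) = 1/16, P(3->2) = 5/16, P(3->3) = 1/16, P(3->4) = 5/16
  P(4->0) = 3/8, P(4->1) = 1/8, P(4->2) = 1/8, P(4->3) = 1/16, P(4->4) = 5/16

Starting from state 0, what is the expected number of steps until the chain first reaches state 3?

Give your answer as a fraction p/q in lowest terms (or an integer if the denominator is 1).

Let h_i = expected steps to first reach 3 from state i.
Boundary: h_3 = 0.
First-step equations for the other states:
  h_0 = 1 + 1/8*h_0 + 3/16*h_1 + 1/8*h_2 + 3/8*h_3 + 3/16*h_4
  h_1 = 1 + 1/8*h_0 + 1/16*h_1 + 9/16*h_2 + 3/16*h_3 + 1/16*h_4
  h_2 = 1 + 1/8*h_0 + 1/4*h_1 + 1/16*h_2 + 1/2*h_3 + 1/16*h_4
  h_4 = 1 + 3/8*h_0 + 1/8*h_1 + 1/8*h_2 + 1/16*h_3 + 5/16*h_4

Substituting h_3 = 0 and rearranging gives the linear system (I - Q) h = 1:
  [7/8, -3/16, -1/8, -3/16] . (h_0, h_1, h_2, h_4) = 1
  [-1/8, 15/16, -9/16, -1/16] . (h_0, h_1, h_2, h_4) = 1
  [-1/8, -1/4, 15/16, -1/16] . (h_0, h_1, h_2, h_4) = 1
  [-3/8, -1/8, -1/8, 11/16] . (h_0, h_1, h_2, h_4) = 1

Solving yields:
  h_0 = 8276/2613
  h_1 = 2944/871
  h_2 = 6992/2613
  h_4 = 11192/2613

Starting state is 0, so the expected hitting time is h_0 = 8276/2613.

Answer: 8276/2613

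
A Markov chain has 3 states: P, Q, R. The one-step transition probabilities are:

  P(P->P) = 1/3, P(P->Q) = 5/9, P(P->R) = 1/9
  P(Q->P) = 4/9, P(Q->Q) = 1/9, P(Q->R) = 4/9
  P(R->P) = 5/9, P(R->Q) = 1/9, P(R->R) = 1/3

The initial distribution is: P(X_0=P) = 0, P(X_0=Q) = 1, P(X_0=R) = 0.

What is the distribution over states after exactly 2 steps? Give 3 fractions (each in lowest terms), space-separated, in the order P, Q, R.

Answer: 4/9 25/81 20/81

Derivation:
Propagating the distribution step by step (d_{t+1} = d_t * P):
d_0 = (P=0, Q=1, R=0)
  d_1[P] = 0*1/3 + 1*4/9 + 0*5/9 = 4/9
  d_1[Q] = 0*5/9 + 1*1/9 + 0*1/9 = 1/9
  d_1[R] = 0*1/9 + 1*4/9 + 0*1/3 = 4/9
d_1 = (P=4/9, Q=1/9, R=4/9)
  d_2[P] = 4/9*1/3 + 1/9*4/9 + 4/9*5/9 = 4/9
  d_2[Q] = 4/9*5/9 + 1/9*1/9 + 4/9*1/9 = 25/81
  d_2[R] = 4/9*1/9 + 1/9*4/9 + 4/9*1/3 = 20/81
d_2 = (P=4/9, Q=25/81, R=20/81)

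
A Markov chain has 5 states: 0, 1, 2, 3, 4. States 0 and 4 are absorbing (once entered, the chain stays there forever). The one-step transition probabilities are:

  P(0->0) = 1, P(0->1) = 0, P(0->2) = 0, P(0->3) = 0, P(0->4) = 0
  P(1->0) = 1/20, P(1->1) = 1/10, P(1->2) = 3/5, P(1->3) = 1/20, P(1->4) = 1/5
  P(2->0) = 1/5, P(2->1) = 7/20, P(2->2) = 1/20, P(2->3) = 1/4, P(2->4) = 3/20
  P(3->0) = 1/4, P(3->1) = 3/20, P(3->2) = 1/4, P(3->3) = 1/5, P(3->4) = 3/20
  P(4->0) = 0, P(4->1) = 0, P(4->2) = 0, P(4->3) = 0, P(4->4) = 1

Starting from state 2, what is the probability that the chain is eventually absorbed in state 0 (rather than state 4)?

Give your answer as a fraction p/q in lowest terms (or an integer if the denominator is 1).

Let a_i = P(absorbed in 0 | start in state i).
Boundary conditions: a_0 = 1, a_4 = 0.
For each transient state i, a_i = sum_j P(i->j) * a_j:
  a_1 = 1/20*a_0 + 1/10*a_1 + 3/5*a_2 + 1/20*a_3 + 1/5*a_4
  a_2 = 1/5*a_0 + 7/20*a_1 + 1/20*a_2 + 1/4*a_3 + 3/20*a_4
  a_3 = 1/4*a_0 + 3/20*a_1 + 1/4*a_2 + 1/5*a_3 + 3/20*a_4

Substituting a_0 = 1 and a_4 = 0, rearrange to (I - Q) a = r where r[i] = P(i -> 0):
  [9/10, -3/5, -1/20] . (a_1, a_2, a_3) = 1/20
  [-7/20, 19/20, -1/4] . (a_1, a_2, a_3) = 1/5
  [-3/20, -1/4, 4/5] . (a_1, a_2, a_3) = 1/4

Solving yields:
  a_1 = 731/1703
  a_2 = 876/1703
  a_3 = 943/1703

Starting state is 2, so the absorption probability is a_2 = 876/1703.

Answer: 876/1703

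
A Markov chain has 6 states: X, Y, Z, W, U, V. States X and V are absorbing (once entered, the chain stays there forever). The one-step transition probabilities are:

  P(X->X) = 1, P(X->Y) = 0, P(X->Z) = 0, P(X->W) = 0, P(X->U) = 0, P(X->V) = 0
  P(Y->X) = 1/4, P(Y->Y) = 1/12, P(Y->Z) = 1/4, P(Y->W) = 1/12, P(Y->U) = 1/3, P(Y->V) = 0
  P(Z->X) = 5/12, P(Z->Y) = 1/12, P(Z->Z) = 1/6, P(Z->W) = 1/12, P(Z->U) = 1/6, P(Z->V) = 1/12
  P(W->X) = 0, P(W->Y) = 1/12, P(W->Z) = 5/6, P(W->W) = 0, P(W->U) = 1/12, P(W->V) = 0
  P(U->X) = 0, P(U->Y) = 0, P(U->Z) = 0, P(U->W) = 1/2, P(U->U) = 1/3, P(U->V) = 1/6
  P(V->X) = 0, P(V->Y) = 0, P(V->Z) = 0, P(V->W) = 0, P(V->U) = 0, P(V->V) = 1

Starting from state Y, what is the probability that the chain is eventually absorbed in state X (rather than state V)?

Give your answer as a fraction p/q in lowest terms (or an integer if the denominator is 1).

Let a_i = P(absorbed in X | start in state i).
Boundary conditions: a_X = 1, a_V = 0.
For each transient state i, a_i = sum_j P(i->j) * a_j:
  a_Y = 1/4*a_X + 1/12*a_Y + 1/4*a_Z + 1/12*a_W + 1/3*a_U + 0*a_V
  a_Z = 5/12*a_X + 1/12*a_Y + 1/6*a_Z + 1/12*a_W + 1/6*a_U + 1/12*a_V
  a_W = 0*a_X + 1/12*a_Y + 5/6*a_Z + 0*a_W + 1/12*a_U + 0*a_V
  a_U = 0*a_X + 0*a_Y + 0*a_Z + 1/2*a_W + 1/3*a_U + 1/6*a_V

Substituting a_X = 1 and a_V = 0, rearrange to (I - Q) a = r where r[i] = P(i -> X):
  [11/12, -1/4, -1/12, -1/3] . (a_Y, a_Z, a_W, a_U) = 1/4
  [-1/12, 5/6, -1/12, -1/6] . (a_Y, a_Z, a_W, a_U) = 5/12
  [-1/12, -5/6, 1, -1/12] . (a_Y, a_Z, a_W, a_U) = 0
  [0, 0, -1/2, 2/3] . (a_Y, a_Z, a_W, a_U) = 0

Solving yields:
  a_Y = 505/673
  a_Z = 512/673
  a_W = 500/673
  a_U = 375/673

Starting state is Y, so the absorption probability is a_Y = 505/673.

Answer: 505/673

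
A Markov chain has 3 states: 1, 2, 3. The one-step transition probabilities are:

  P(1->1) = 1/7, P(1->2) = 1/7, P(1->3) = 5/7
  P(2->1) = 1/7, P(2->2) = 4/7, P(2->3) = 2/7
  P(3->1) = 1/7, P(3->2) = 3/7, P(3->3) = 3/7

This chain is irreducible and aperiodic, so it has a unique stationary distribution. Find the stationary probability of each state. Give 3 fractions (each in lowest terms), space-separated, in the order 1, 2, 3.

Answer: 1/7 19/42 17/42

Derivation:
The stationary distribution satisfies pi = pi * P, i.e.:
  pi_1 = 1/7*pi_1 + 1/7*pi_2 + 1/7*pi_3
  pi_2 = 1/7*pi_1 + 4/7*pi_2 + 3/7*pi_3
  pi_3 = 5/7*pi_1 + 2/7*pi_2 + 3/7*pi_3
with normalization: pi_1 + pi_2 + pi_3 = 1.

Using the first 2 balance equations plus normalization, the linear system A*pi = b is:
  [-6/7, 1/7, 1/7] . pi = 0
  [1/7, -3/7, 3/7] . pi = 0
  [1, 1, 1] . pi = 1

Solving yields:
  pi_1 = 1/7
  pi_2 = 19/42
  pi_3 = 17/42

Verification (pi * P):
  1/7*1/7 + 19/42*1/7 + 17/42*1/7 = 1/7 = pi_1  (ok)
  1/7*1/7 + 19/42*4/7 + 17/42*3/7 = 19/42 = pi_2  (ok)
  1/7*5/7 + 19/42*2/7 + 17/42*3/7 = 17/42 = pi_3  (ok)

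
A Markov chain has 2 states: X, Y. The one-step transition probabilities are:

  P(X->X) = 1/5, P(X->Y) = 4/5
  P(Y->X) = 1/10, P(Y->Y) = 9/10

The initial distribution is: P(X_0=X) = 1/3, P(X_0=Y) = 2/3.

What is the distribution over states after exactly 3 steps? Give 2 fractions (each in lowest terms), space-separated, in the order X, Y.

Propagating the distribution step by step (d_{t+1} = d_t * P):
d_0 = (X=1/3, Y=2/3)
  d_1[X] = 1/3*1/5 + 2/3*1/10 = 2/15
  d_1[Y] = 1/3*4/5 + 2/3*9/10 = 13/15
d_1 = (X=2/15, Y=13/15)
  d_2[X] = 2/15*1/5 + 13/15*1/10 = 17/150
  d_2[Y] = 2/15*4/5 + 13/15*9/10 = 133/150
d_2 = (X=17/150, Y=133/150)
  d_3[X] = 17/150*1/5 + 133/150*1/10 = 167/1500
  d_3[Y] = 17/150*4/5 + 133/150*9/10 = 1333/1500
d_3 = (X=167/1500, Y=1333/1500)

Answer: 167/1500 1333/1500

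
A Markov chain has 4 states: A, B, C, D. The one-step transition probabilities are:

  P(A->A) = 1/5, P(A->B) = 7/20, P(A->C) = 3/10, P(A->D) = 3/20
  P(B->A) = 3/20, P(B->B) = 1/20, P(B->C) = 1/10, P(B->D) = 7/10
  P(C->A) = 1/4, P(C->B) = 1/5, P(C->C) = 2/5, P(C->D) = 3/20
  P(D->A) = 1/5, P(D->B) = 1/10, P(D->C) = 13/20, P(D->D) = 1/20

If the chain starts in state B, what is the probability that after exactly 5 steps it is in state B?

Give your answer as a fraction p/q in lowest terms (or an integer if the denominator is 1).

Answer: 577067/3200000

Derivation:
Computing P^5 by repeated multiplication:
P^1 =
  A: [1/5, 7/20, 3/10, 3/20]
  B: [3/20, 1/20, 1/10, 7/10]
  C: [1/4, 1/5, 2/5, 3/20]
  D: [1/5, 1/10, 13/20, 1/20]
P^2 =
  A: [79/400, 13/80, 5/16, 131/400]
  B: [81/400, 29/200, 109/200, 43/400]
  C: [21/100, 77/400, 141/400, 49/200]
  D: [91/400, 21/100, 29/80, 1/5]
P^3 =
  A: [83/400, 69/400, 3307/8000, 1653/8000]
  B: [11/50, 1583/8000, 581/1600, 219/1000]
  C: [26/125, 57/320, 153/400, 1851/8000]
  D: [1661/8000, 1461/8000, 1457/4000, 491/2000]
P^4 =
  A: [33927/160000, 14767/80000, 12133/32000, 17937/80000]
  B: [16661/80000, 29027/160000, 29871/80000, 37909/160000]
  C: [6727/32000, 5803/32000, 61377/160000, 35973/160000]
  D: [33453/160000, 112/625, 15433/40000, 36143/160000]
P^5 =
  A: [671131/3200000, 581431/3200000, 151789/400000, 366563/1600000]
  B: [134143/640000, 577067/3200000, 1228739/3200000, 723479/3200000]
  C: [336181/1600000, 290957/1600000, 243701/640000, 727219/3200000]
  D: [33653/160000, 582057/3200000, 1221777/3200000, 361553/1600000]

(P^5)[B -> B] = 577067/3200000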